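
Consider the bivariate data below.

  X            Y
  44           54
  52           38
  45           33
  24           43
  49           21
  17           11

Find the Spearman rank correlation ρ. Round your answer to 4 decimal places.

Rank X: 3, 6, 4, 2, 5, 1
Rank Y: 6, 4, 3, 5, 2, 1
d = rank(X) − rank(Y): -3, 2, 1, -3, 3, 0; Σd² = 32
ρ = 1 − 6Σd² / [n(n²−1)] = 1 − 6×32 / (6×35) = 1 − 192/210 ≈ 0.0857

0.0857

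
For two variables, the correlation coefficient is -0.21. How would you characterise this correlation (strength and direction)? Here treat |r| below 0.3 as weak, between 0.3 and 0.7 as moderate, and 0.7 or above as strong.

weak negative

r = -0.21 < 0 so the relationship is negative.
|r| = 0.21, which falls in the weak range.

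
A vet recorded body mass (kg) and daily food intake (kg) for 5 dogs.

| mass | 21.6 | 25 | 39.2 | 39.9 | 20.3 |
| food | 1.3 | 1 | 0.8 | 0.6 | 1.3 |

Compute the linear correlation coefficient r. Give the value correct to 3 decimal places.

n = 5, Σx = 146, Σy = 5, Σx² = 4632.3, Σy² = 5.38, Σxy = 134.77
nΣxy − ΣxΣy = 673.85 − 730 = -56.15
nΣx² − (Σx)² = 23161.5 − 21316 = 1845.5; nΣy² − (Σy)² = 26.9 − 25 = 1.9
r = -56.15 / √(1845.5 × 1.9) = -56.15 / 59.2153 ≈ -0.948

-0.948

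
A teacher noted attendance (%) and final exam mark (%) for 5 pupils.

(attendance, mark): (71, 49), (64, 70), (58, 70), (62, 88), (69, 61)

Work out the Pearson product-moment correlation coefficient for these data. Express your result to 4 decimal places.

-0.7258

n = 5, Σx = 324, Σy = 338, Σx² = 21106, Σy² = 23666, Σxy = 21684
nΣxy − ΣxΣy = 108420 − 109512 = -1092
nΣx² − (Σx)² = 105530 − 104976 = 554; nΣy² − (Σy)² = 118330 − 114244 = 4086
r = -1092 / √(554 × 4086) = -1092 / 1504.5411 ≈ -0.7258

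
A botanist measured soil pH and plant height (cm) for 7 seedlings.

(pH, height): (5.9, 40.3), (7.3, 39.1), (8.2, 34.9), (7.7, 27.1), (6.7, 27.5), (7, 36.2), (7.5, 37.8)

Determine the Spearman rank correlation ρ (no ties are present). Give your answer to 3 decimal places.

-0.464

Rank pH: 1, 4, 7, 6, 2, 3, 5
Rank height: 7, 6, 3, 1, 2, 4, 5
d = rank(pH) − rank(height): -6, -2, 4, 5, 0, -1, 0; Σd² = 82
ρ = 1 − 6Σd² / [n(n²−1)] = 1 − 6×82 / (7×48) = 1 − 492/336 ≈ -0.464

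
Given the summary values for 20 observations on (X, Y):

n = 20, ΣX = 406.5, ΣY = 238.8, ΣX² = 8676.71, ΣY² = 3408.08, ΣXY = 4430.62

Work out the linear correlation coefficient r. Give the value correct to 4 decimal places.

-0.8804

r = (nΣXY − ΣXΣY) / √[(nΣX² − (ΣX)²)(nΣY² − (ΣY)²)]
Numerator: 20×4430.62 − 406.5×238.8 = -8459.8
Denominator: √[(173534.2 − 165242.25)(68161.6 − 57025.44)] = √[8291.95 × 11136.16] = 9609.3955
r = -8459.8 / 9609.3955 ≈ -0.8804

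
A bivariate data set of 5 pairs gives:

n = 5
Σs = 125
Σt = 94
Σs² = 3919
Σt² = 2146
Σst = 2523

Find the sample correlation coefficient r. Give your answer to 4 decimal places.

r = (nΣst − ΣsΣt) / √[(nΣs² − (Σs)²)(nΣt² − (Σt)²)]
Numerator: 5×2523 − 125×94 = 865
Denominator: √[(19595 − 15625)(10730 − 8836)] = √[3970 × 1894] = 2742.1123
r = 865 / 2742.1123 ≈ 0.3155

0.3155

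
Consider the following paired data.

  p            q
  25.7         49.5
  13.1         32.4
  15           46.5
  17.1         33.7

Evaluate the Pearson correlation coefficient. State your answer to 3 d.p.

n = 4, Σp = 70.9, Σq = 162.1, Σp² = 1349.51, Σq² = 6797.95, Σpq = 2970.36
nΣpq − ΣpΣq = 11881.44 − 11492.89 = 388.55
nΣp² − (Σp)² = 5398.04 − 5026.81 = 371.23; nΣq² − (Σq)² = 27191.8 − 26276.41 = 915.39
r = 388.55 / √(371.23 × 915.39) = 388.55 / 582.9410 ≈ 0.667

0.667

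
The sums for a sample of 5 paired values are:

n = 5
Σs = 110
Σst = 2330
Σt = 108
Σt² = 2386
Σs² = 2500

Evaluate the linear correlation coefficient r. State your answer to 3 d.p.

-0.705

r = (nΣst − ΣsΣt) / √[(nΣs² − (Σs)²)(nΣt² − (Σt)²)]
Numerator: 5×2330 − 110×108 = -230
Denominator: √[(12500 − 12100)(11930 − 11664)] = √[400 × 266] = 326.1901
r = -230 / 326.1901 ≈ -0.705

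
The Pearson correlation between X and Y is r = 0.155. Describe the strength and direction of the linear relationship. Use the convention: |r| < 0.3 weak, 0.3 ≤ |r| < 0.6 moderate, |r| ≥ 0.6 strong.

weak positive

r = 0.155 > 0 so the relationship is positive.
|r| = 0.155, which falls in the weak range.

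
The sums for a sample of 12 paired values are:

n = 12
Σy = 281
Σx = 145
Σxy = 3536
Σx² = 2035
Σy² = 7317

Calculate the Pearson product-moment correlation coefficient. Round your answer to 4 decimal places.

0.3079

r = (nΣxy − ΣxΣy) / √[(nΣx² − (Σx)²)(nΣy² − (Σy)²)]
Numerator: 12×3536 − 145×281 = 1687
Denominator: √[(24420 − 21025)(87804 − 78961)] = √[3395 × 8843] = 5479.2322
r = 1687 / 5479.2322 ≈ 0.3079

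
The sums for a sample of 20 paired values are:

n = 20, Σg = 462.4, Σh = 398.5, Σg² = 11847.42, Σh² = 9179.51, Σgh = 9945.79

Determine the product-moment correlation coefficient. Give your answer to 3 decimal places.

0.612

r = (nΣgh − ΣgΣh) / √[(nΣg² − (Σg)²)(nΣh² − (Σh)²)]
Numerator: 20×9945.79 − 462.4×398.5 = 14649.4
Denominator: √[(236948.4 − 213813.76)(183590.2 − 158802.25)] = √[23134.64 × 24787.95] = 23947.0311
r = 14649.4 / 23947.0311 ≈ 0.612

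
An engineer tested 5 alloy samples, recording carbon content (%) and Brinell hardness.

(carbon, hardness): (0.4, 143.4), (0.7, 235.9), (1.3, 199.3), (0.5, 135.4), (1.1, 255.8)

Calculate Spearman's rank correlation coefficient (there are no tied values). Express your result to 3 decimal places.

0.600

Rank carbon: 1, 3, 5, 2, 4
Rank hardness: 2, 4, 3, 1, 5
d = rank(carbon) − rank(hardness): -1, -1, 2, 1, -1; Σd² = 8
ρ = 1 − 6Σd² / [n(n²−1)] = 1 − 6×8 / (5×24) = 1 − 48/120 ≈ 0.600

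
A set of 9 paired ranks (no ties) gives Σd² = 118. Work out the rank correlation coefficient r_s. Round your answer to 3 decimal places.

ρ = 1 − 6Σd² / [n(n²−1)] = 1 − 6×118 / (9×80)
  = 1 − 708/720 = 1 − 0.9833 ≈ 0.017

0.017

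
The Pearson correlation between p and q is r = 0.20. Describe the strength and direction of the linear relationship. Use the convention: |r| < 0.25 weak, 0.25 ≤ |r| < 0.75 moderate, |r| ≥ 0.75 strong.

r = 0.20 > 0 so the relationship is positive.
|r| = 0.20, which falls in the weak range.

weak positive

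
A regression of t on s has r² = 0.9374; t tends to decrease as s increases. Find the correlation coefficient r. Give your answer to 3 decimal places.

|r| = √0.9374 = 0.968
The association is negative, so r = −0.968.

-0.968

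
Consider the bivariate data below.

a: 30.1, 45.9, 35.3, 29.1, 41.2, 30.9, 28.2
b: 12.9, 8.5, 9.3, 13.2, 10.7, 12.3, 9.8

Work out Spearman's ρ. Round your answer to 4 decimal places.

-0.5714

Rank a: 3, 7, 5, 2, 6, 4, 1
Rank b: 6, 1, 2, 7, 4, 5, 3
d = rank(a) − rank(b): -3, 6, 3, -5, 2, -1, -2; Σd² = 88
ρ = 1 − 6Σd² / [n(n²−1)] = 1 − 6×88 / (7×48) = 1 − 528/336 ≈ -0.5714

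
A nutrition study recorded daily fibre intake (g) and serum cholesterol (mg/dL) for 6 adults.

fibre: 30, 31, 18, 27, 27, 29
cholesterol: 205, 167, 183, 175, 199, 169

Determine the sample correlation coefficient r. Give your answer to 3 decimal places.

n = 6, Σx = 162, Σy = 1098, Σx² = 4484, Σy² = 202190, Σxy = 29620
nΣxy − ΣxΣy = 177720 − 177876 = -156
nΣx² − (Σx)² = 26904 − 26244 = 660; nΣy² − (Σy)² = 1213140 − 1205604 = 7536
r = -156 / √(660 × 7536) = -156 / 2230.1928 ≈ -0.070

-0.070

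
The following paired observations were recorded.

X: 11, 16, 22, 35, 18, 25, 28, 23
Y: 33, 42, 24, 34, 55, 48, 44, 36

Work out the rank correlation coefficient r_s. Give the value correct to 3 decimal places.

Rank X: 1, 2, 4, 8, 3, 6, 7, 5
Rank Y: 2, 5, 1, 3, 8, 7, 6, 4
d = rank(X) − rank(Y): -1, -3, 3, 5, -5, -1, 1, 1; Σd² = 72
ρ = 1 − 6Σd² / [n(n²−1)] = 1 − 6×72 / (8×63) = 1 − 432/504 ≈ 0.143

0.143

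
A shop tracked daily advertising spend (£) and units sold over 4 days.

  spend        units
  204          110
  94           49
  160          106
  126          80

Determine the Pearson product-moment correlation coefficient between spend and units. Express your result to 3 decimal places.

0.933

n = 4, Σx = 584, Σy = 345, Σx² = 91928, Σy² = 32137, Σxy = 54086
nΣxy − ΣxΣy = 216344 − 201480 = 14864
nΣx² − (Σx)² = 367712 − 341056 = 26656; nΣy² − (Σy)² = 128548 − 119025 = 9523
r = 14864 / √(26656 × 9523) = 14864 / 15932.5167 ≈ 0.933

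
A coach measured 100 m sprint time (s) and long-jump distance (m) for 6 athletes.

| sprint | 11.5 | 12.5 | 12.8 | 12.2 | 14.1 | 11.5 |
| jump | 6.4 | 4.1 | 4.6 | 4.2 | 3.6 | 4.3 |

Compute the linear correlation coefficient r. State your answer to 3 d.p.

n = 6, Σx = 74.6, Σy = 27.2, Σx² = 932.24, Σy² = 128.02, Σxy = 335.18
nΣxy − ΣxΣy = 2011.08 − 2029.12 = -18.04
nΣx² − (Σx)² = 5593.44 − 5565.16 = 28.28; nΣy² − (Σy)² = 768.12 − 739.84 = 28.28
r = -18.04 / √(28.28 × 28.28) = -18.04 / 28.2800 ≈ -0.638

-0.638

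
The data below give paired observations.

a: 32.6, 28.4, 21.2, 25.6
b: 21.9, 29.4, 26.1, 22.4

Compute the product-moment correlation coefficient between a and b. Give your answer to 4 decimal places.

-0.2765

n = 4, Σa = 107.8, Σb = 99.8, Σa² = 2974.12, Σb² = 2526.94, Σab = 2675.66
nΣab − ΣaΣb = 10702.64 − 10758.44 = -55.8
nΣa² − (Σa)² = 11896.48 − 11620.84 = 275.64; nΣb² − (Σb)² = 10107.76 − 9960.04 = 147.72
r = -55.8 / √(275.64 × 147.72) = -55.8 / 201.7859 ≈ -0.2765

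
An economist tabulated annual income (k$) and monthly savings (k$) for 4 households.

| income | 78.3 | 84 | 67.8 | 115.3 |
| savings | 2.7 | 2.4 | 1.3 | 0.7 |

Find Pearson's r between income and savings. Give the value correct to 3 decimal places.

-0.544

n = 4, Σx = 345.4, Σy = 7.1, Σx² = 31077.82, Σy² = 15.23, Σxy = 581.86
nΣxy − ΣxΣy = 2327.44 − 2452.34 = -124.9
nΣx² − (Σx)² = 124311.28 − 119301.16 = 5010.12; nΣy² − (Σy)² = 60.92 − 50.41 = 10.51
r = -124.9 / √(5010.12 × 10.51) = -124.9 / 229.4697 ≈ -0.544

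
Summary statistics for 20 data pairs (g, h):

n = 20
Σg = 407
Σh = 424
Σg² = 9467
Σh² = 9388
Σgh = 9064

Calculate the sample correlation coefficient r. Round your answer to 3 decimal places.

0.633

r = (nΣgh − ΣgΣh) / √[(nΣg² − (Σg)²)(nΣh² − (Σh)²)]
Numerator: 20×9064 − 407×424 = 8712
Denominator: √[(189340 − 165649)(187760 − 179776)] = √[23691 × 7984] = 13753.1431
r = 8712 / 13753.1431 ≈ 0.633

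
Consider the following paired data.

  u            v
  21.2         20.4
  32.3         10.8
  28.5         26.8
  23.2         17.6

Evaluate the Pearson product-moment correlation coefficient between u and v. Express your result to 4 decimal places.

n = 4, Σu = 105.2, Σv = 75.6, Σu² = 2843.22, Σv² = 1560.8, Σuv = 1953.44
nΣuv − ΣuΣv = 7813.76 − 7953.12 = -139.36
nΣu² − (Σu)² = 11372.88 − 11067.04 = 305.84; nΣv² − (Σv)² = 6243.2 − 5715.36 = 527.84
r = -139.36 / √(305.84 × 527.84) = -139.36 / 401.7892 ≈ -0.3468

-0.3468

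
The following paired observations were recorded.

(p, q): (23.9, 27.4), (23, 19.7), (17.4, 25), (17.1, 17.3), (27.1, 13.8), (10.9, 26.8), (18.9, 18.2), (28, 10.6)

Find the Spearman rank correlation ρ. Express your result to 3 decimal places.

Rank p: 6, 5, 3, 2, 7, 1, 4, 8
Rank q: 8, 5, 6, 3, 2, 7, 4, 1
d = rank(p) − rank(q): -2, 0, -3, -1, 5, -6, 0, 7; Σd² = 124
ρ = 1 − 6Σd² / [n(n²−1)] = 1 − 6×124 / (8×63) = 1 − 744/504 ≈ -0.476

-0.476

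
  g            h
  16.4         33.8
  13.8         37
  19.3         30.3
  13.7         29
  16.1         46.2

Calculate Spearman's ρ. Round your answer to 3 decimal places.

Rank g: 4, 2, 5, 1, 3
Rank h: 3, 4, 2, 1, 5
d = rank(g) − rank(h): 1, -2, 3, 0, -2; Σd² = 18
ρ = 1 − 6Σd² / [n(n²−1)] = 1 − 6×18 / (5×24) = 1 − 108/120 ≈ 0.100

0.100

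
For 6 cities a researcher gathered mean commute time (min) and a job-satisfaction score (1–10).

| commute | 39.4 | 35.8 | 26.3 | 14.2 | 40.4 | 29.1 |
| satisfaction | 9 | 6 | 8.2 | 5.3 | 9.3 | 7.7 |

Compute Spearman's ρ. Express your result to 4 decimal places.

Rank commute: 5, 4, 2, 1, 6, 3
Rank satisfaction: 5, 2, 4, 1, 6, 3
d = rank(commute) − rank(satisfaction): 0, 2, -2, 0, 0, 0; Σd² = 8
ρ = 1 − 6Σd² / [n(n²−1)] = 1 − 6×8 / (6×35) = 1 − 48/210 ≈ 0.7714

0.7714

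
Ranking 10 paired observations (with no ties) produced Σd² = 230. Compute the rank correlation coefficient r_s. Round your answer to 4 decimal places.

-0.3939

ρ = 1 − 6Σd² / [n(n²−1)] = 1 − 6×230 / (10×99)
  = 1 − 1380/990 = 1 − 1.39394 ≈ -0.3939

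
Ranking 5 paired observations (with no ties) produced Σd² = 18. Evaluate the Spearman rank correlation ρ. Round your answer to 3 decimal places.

ρ = 1 − 6Σd² / [n(n²−1)] = 1 − 6×18 / (5×24)
  = 1 − 108/120 = 1 − 0.9000 ≈ 0.100

0.100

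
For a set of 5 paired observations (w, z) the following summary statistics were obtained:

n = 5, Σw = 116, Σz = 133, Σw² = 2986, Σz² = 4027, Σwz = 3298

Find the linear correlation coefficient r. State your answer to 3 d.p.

0.559

r = (nΣwz − ΣwΣz) / √[(nΣw² − (Σw)²)(nΣz² − (Σz)²)]
Numerator: 5×3298 − 116×133 = 1062
Denominator: √[(14930 − 13456)(20135 − 17689)] = √[1474 × 2446] = 1898.7901
r = 1062 / 1898.7901 ≈ 0.559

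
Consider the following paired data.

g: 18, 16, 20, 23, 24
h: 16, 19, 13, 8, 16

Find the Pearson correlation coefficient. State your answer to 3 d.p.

n = 5, Σg = 101, Σh = 72, Σg² = 2085, Σh² = 1106, Σgh = 1420
nΣgh − ΣgΣh = 7100 − 7272 = -172
nΣg² − (Σg)² = 10425 − 10201 = 224; nΣh² − (Σh)² = 5530 − 5184 = 346
r = -172 / √(224 × 346) = -172 / 278.3954 ≈ -0.618

-0.618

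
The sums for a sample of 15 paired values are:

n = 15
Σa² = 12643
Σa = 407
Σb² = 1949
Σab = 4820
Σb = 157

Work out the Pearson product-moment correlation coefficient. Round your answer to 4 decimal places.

r = (nΣab − ΣaΣb) / √[(nΣa² − (Σa)²)(nΣb² − (Σb)²)]
Numerator: 15×4820 − 407×157 = 8401
Denominator: √[(189645 − 165649)(29235 − 24649)] = √[23996 × 4586] = 10490.2648
r = 8401 / 10490.2648 ≈ 0.8008

0.8008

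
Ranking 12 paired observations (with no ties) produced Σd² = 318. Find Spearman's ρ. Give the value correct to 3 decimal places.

-0.112

ρ = 1 − 6Σd² / [n(n²−1)] = 1 − 6×318 / (12×143)
  = 1 − 1908/1716 = 1 − 1.1119 ≈ -0.112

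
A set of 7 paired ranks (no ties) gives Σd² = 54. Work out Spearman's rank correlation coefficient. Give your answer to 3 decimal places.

0.036

ρ = 1 − 6Σd² / [n(n²−1)] = 1 − 6×54 / (7×48)
  = 1 − 324/336 = 1 − 0.9643 ≈ 0.036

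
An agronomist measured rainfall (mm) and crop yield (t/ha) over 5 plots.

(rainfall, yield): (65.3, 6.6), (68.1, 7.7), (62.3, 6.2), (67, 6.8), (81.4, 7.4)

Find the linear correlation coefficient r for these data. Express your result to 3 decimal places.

0.644

n = 5, Σx = 344.1, Σy = 34.7, Σx² = 23897.95, Σy² = 242.29, Σxy = 2399.57
nΣxy − ΣxΣy = 11997.85 − 11940.27 = 57.58
nΣx² − (Σx)² = 119489.75 − 118404.81 = 1084.94; nΣy² − (Σy)² = 1211.45 − 1204.09 = 7.36
r = 57.58 / √(1084.94 × 7.36) = 57.58 / 89.3597 ≈ 0.644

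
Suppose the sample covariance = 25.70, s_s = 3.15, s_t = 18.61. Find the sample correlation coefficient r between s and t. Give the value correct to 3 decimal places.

0.438

r = Cov(s,t) / (s_s · s_t) = 25.70 / (3.15 × 18.61)
  = 25.70 / 58.6215 ≈ 0.438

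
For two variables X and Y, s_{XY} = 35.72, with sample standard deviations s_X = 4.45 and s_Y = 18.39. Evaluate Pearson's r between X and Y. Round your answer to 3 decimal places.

r = Cov(X,Y) / (s_X · s_Y) = 35.72 / (4.45 × 18.39)
  = 35.72 / 81.8355 ≈ 0.436

0.436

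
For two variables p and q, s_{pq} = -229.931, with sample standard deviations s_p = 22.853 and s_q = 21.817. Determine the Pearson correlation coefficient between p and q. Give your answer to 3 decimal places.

r = Cov(p,q) / (s_p · s_q) = -229.931 / (22.853 × 21.817)
  = -229.931 / 498.5839 ≈ -0.461

-0.461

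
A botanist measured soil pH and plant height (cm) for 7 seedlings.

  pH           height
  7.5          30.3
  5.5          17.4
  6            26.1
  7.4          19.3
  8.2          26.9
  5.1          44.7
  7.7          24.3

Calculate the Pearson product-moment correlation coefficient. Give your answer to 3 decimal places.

n = 7, Σx = 47.4, Σy = 189, Σx² = 329.8, Σy² = 5586.74, Σxy = 1258.03
nΣxy − ΣxΣy = 8806.21 − 8958.6 = -152.39
nΣx² − (Σx)² = 2308.6 − 2246.76 = 61.84; nΣy² − (Σy)² = 39107.18 − 35721 = 3386.18
r = -152.39 / √(61.84 × 3386.18) = -152.39 / 457.6039 ≈ -0.333

-0.333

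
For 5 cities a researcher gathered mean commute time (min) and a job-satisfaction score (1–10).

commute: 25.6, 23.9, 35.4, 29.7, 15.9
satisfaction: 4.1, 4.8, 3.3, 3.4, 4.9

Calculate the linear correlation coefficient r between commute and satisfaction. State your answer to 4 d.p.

-0.9055

n = 5, Σx = 130.5, Σy = 20.5, Σx² = 3614.63, Σy² = 86.31, Σxy = 515.39
nΣxy − ΣxΣy = 2576.95 − 2675.25 = -98.3
nΣx² − (Σx)² = 18073.15 − 17030.25 = 1042.9; nΣy² − (Σy)² = 431.55 − 420.25 = 11.3
r = -98.3 / √(1042.9 × 11.3) = -98.3 / 108.5577 ≈ -0.9055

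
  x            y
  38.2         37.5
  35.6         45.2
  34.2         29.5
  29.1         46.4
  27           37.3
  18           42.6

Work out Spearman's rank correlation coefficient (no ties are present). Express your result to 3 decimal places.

Rank x: 6, 5, 4, 3, 2, 1
Rank y: 3, 5, 1, 6, 2, 4
d = rank(x) − rank(y): 3, 0, 3, -3, 0, -3; Σd² = 36
ρ = 1 − 6Σd² / [n(n²−1)] = 1 − 6×36 / (6×35) = 1 − 216/210 ≈ -0.029

-0.029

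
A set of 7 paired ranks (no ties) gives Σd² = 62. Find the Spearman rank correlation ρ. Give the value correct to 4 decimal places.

-0.1071

ρ = 1 − 6Σd² / [n(n²−1)] = 1 − 6×62 / (7×48)
  = 1 − 372/336 = 1 − 1.10714 ≈ -0.1071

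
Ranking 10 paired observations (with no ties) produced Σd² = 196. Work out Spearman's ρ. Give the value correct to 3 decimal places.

ρ = 1 − 6Σd² / [n(n²−1)] = 1 − 6×196 / (10×99)
  = 1 − 1176/990 = 1 − 1.1879 ≈ -0.188

-0.188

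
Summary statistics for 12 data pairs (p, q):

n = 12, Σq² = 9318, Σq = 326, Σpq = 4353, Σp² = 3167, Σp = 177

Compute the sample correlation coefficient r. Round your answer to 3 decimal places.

r = (nΣpq − ΣpΣq) / √[(nΣp² − (Σp)²)(nΣq² − (Σq)²)]
Numerator: 12×4353 − 177×326 = -5466
Denominator: √[(38004 − 31329)(111816 − 106276)] = √[6675 × 5540] = 6081.0772
r = -5466 / 6081.0772 ≈ -0.899

-0.899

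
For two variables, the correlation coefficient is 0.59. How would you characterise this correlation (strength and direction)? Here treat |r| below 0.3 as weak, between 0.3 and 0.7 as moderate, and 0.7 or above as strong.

r = 0.59 > 0 so the relationship is positive.
|r| = 0.59, which falls in the moderate range.

moderate positive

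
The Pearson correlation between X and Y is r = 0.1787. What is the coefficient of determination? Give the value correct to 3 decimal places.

r² = (0.1787)² = 0.032

0.032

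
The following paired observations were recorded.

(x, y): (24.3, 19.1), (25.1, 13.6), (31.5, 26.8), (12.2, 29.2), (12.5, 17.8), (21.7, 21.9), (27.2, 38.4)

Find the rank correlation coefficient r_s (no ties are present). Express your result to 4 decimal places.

0.1429

Rank x: 4, 5, 7, 1, 2, 3, 6
Rank y: 3, 1, 5, 6, 2, 4, 7
d = rank(x) − rank(y): 1, 4, 2, -5, 0, -1, -1; Σd² = 48
ρ = 1 − 6Σd² / [n(n²−1)] = 1 − 6×48 / (7×48) = 1 − 288/336 ≈ 0.1429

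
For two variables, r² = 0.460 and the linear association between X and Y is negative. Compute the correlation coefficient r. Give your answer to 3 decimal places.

|r| = √0.460 = 0.678
The association is negative, so r = −0.678.

-0.678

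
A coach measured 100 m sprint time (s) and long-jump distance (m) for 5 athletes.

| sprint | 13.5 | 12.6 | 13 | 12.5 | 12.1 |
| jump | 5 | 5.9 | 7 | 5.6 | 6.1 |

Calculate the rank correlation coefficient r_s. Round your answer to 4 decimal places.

-0.3000

Rank sprint: 5, 3, 4, 2, 1
Rank jump: 1, 3, 5, 2, 4
d = rank(sprint) − rank(jump): 4, 0, -1, 0, -3; Σd² = 26
ρ = 1 − 6Σd² / [n(n²−1)] = 1 − 6×26 / (5×24) = 1 − 156/120 ≈ -0.3000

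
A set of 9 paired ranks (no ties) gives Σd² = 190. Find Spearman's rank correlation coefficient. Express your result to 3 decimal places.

-0.583

ρ = 1 − 6Σd² / [n(n²−1)] = 1 − 6×190 / (9×80)
  = 1 − 1140/720 = 1 − 1.5833 ≈ -0.583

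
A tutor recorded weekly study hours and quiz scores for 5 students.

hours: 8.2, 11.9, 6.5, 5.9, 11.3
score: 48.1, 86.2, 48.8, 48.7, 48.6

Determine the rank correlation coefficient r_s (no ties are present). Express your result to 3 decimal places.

0.200

Rank hours: 3, 5, 2, 1, 4
Rank score: 1, 5, 4, 3, 2
d = rank(hours) − rank(score): 2, 0, -2, -2, 2; Σd² = 16
ρ = 1 − 6Σd² / [n(n²−1)] = 1 − 6×16 / (5×24) = 1 − 96/120 ≈ 0.200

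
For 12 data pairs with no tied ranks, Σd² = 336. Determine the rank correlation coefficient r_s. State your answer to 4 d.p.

ρ = 1 − 6Σd² / [n(n²−1)] = 1 − 6×336 / (12×143)
  = 1 − 2016/1716 = 1 − 1.17483 ≈ -0.1748

-0.1748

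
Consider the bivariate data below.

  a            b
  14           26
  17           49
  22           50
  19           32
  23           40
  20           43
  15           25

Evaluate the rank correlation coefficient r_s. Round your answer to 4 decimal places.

0.6071

Rank a: 1, 3, 6, 4, 7, 5, 2
Rank b: 2, 6, 7, 3, 4, 5, 1
d = rank(a) − rank(b): -1, -3, -1, 1, 3, 0, 1; Σd² = 22
ρ = 1 − 6Σd² / [n(n²−1)] = 1 − 6×22 / (7×48) = 1 − 132/336 ≈ 0.6071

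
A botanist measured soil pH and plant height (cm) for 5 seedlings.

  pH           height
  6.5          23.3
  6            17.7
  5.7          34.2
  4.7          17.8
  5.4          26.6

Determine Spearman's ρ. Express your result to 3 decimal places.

Rank pH: 5, 4, 3, 1, 2
Rank height: 3, 1, 5, 2, 4
d = rank(pH) − rank(height): 2, 3, -2, -1, -2; Σd² = 22
ρ = 1 − 6Σd² / [n(n²−1)] = 1 − 6×22 / (5×24) = 1 − 132/120 ≈ -0.100

-0.100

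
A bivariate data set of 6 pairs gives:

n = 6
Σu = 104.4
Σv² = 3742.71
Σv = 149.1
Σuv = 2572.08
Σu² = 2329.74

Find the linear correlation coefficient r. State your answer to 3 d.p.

-0.160

r = (nΣuv − ΣuΣv) / √[(nΣu² − (Σu)²)(nΣv² − (Σv)²)]
Numerator: 6×2572.08 − 104.4×149.1 = -133.56
Denominator: √[(13978.44 − 10899.36)(22456.26 − 22230.81)] = √[3079.08 × 225.45] = 833.1738
r = -133.56 / 833.1738 ≈ -0.160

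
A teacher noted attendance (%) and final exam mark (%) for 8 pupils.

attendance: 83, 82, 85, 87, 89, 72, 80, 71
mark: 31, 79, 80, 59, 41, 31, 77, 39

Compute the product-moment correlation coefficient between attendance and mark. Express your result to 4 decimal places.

0.3423

n = 8, Σx = 649, Σy = 437, Σx² = 52953, Σy² = 27175, Σxy = 35794
nΣxy − ΣxΣy = 286352 − 283613 = 2739
nΣx² − (Σx)² = 423624 − 421201 = 2423; nΣy² − (Σy)² = 217400 − 190969 = 26431
r = 2739 / √(2423 × 26431) = 2739 / 8002.6441 ≈ 0.3423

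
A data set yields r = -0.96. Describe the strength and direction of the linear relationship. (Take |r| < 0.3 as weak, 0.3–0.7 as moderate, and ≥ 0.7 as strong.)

strong negative

r = -0.96 < 0 so the relationship is negative.
|r| = 0.96, which falls in the strong range.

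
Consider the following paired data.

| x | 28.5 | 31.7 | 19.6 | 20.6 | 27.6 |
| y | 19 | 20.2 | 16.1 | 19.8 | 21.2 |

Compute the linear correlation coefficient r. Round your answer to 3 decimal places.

0.617

n = 5, Σx = 128, Σy = 96.3, Σx² = 3387.42, Σy² = 1869.73, Σxy = 2490.4
nΣxy − ΣxΣy = 12452 − 12326.4 = 125.6
nΣx² − (Σx)² = 16937.1 − 16384 = 553.1; nΣy² − (Σy)² = 9348.65 − 9273.69 = 74.96
r = 125.6 / √(553.1 × 74.96) = 125.6 / 203.6182 ≈ 0.617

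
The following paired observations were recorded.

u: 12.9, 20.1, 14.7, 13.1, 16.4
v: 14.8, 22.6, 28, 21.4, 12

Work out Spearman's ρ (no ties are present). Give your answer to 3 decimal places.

0.200

Rank u: 1, 5, 3, 2, 4
Rank v: 2, 4, 5, 3, 1
d = rank(u) − rank(v): -1, 1, -2, -1, 3; Σd² = 16
ρ = 1 − 6Σd² / [n(n²−1)] = 1 − 6×16 / (5×24) = 1 − 96/120 ≈ 0.200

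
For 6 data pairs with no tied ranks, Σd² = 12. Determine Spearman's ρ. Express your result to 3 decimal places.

ρ = 1 − 6Σd² / [n(n²−1)] = 1 − 6×12 / (6×35)
  = 1 − 72/210 = 1 − 0.3429 ≈ 0.657

0.657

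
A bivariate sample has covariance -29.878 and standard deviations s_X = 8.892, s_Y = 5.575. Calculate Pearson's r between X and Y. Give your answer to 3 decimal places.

r = Cov(X,Y) / (s_X · s_Y) = -29.878 / (8.892 × 5.575)
  = -29.878 / 49.5729 ≈ -0.603

-0.603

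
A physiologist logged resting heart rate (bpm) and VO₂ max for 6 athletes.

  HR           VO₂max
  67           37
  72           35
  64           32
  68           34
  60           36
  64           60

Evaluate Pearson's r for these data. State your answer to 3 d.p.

-0.214

n = 6, Σx = 395, Σy = 234, Σx² = 26089, Σy² = 9670, Σxy = 15359
nΣxy − ΣxΣy = 92154 − 92430 = -276
nΣx² − (Σx)² = 156534 − 156025 = 509; nΣy² − (Σy)² = 58020 − 54756 = 3264
r = -276 / √(509 × 3264) = -276 / 1288.9438 ≈ -0.214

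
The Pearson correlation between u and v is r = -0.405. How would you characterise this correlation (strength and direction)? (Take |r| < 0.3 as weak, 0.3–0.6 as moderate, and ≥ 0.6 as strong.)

r = -0.405 < 0 so the relationship is negative.
|r| = 0.405, which falls in the moderate range.

moderate negative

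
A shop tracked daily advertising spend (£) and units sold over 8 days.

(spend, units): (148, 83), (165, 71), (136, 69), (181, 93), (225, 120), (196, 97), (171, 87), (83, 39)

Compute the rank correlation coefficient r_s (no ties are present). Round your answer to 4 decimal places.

Rank spend: 3, 4, 2, 6, 8, 7, 5, 1
Rank units: 4, 3, 2, 6, 8, 7, 5, 1
d = rank(spend) − rank(units): -1, 1, 0, 0, 0, 0, 0, 0; Σd² = 2
ρ = 1 − 6Σd² / [n(n²−1)] = 1 − 6×2 / (8×63) = 1 − 12/504 ≈ 0.9762

0.9762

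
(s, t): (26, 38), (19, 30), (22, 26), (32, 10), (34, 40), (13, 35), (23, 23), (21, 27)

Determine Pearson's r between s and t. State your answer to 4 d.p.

-0.1688

n = 8, Σs = 190, Σt = 229, Σs² = 4840, Σt² = 7203, Σst = 5361
nΣst − ΣsΣt = 42888 − 43510 = -622
nΣs² − (Σs)² = 38720 − 36100 = 2620; nΣt² − (Σt)² = 57624 − 52441 = 5183
r = -622 / √(2620 × 5183) = -622 / 3685.0319 ≈ -0.1688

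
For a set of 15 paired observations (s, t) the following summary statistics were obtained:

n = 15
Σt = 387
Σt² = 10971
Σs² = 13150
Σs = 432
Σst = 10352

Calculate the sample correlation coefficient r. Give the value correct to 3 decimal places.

r = (nΣst − ΣsΣt) / √[(nΣs² − (Σs)²)(nΣt² − (Σt)²)]
Numerator: 15×10352 − 432×387 = -11904
Denominator: √[(197250 − 186624)(164565 − 149769)] = √[10626 × 14796] = 12538.8315
r = -11904 / 12538.8315 ≈ -0.949

-0.949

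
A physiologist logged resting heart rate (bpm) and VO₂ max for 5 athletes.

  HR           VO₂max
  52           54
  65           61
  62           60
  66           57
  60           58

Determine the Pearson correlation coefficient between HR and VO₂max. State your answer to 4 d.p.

0.7378

n = 5, Σx = 305, Σy = 290, Σx² = 18729, Σy² = 16850, Σxy = 17735
nΣxy − ΣxΣy = 88675 − 88450 = 225
nΣx² − (Σx)² = 93645 − 93025 = 620; nΣy² − (Σy)² = 84250 − 84100 = 150
r = 225 / √(620 × 150) = 225 / 304.9590 ≈ 0.7378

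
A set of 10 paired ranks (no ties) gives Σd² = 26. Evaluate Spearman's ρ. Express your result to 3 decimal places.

ρ = 1 − 6Σd² / [n(n²−1)] = 1 − 6×26 / (10×99)
  = 1 − 156/990 = 1 − 0.1576 ≈ 0.842

0.842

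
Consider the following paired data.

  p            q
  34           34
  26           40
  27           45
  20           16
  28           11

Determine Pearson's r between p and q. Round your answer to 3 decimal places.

n = 5, Σp = 135, Σq = 146, Σp² = 3745, Σq² = 5158, Σpq = 4039
nΣpq − ΣpΣq = 20195 − 19710 = 485
nΣp² − (Σp)² = 18725 − 18225 = 500; nΣq² − (Σq)² = 25790 − 21316 = 4474
r = 485 / √(500 × 4474) = 485 / 1495.6604 ≈ 0.324

0.324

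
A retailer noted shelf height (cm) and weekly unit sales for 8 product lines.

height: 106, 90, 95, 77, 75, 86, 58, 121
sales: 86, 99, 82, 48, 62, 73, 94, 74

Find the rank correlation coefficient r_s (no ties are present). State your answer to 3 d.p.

Rank height: 7, 5, 6, 3, 2, 4, 1, 8
Rank sales: 6, 8, 5, 1, 2, 3, 7, 4
d = rank(height) − rank(sales): 1, -3, 1, 2, 0, 1, -6, 4; Σd² = 68
ρ = 1 − 6Σd² / [n(n²−1)] = 1 − 6×68 / (8×63) = 1 − 408/504 ≈ 0.190

0.190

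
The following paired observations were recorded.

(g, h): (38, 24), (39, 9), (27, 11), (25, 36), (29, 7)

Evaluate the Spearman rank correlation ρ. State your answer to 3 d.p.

Rank g: 4, 5, 2, 1, 3
Rank h: 4, 2, 3, 5, 1
d = rank(g) − rank(h): 0, 3, -1, -4, 2; Σd² = 30
ρ = 1 − 6Σd² / [n(n²−1)] = 1 − 6×30 / (5×24) = 1 − 180/120 ≈ -0.500

-0.500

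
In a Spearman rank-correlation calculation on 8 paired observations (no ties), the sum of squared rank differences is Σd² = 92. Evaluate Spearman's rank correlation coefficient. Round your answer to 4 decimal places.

-0.0952

ρ = 1 − 6Σd² / [n(n²−1)] = 1 − 6×92 / (8×63)
  = 1 − 552/504 = 1 − 1.09524 ≈ -0.0952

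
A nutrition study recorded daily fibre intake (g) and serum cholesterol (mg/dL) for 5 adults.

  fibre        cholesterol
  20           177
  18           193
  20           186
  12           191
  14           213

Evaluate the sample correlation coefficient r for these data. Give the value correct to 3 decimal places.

-0.622

n = 5, Σx = 84, Σy = 960, Σx² = 1464, Σy² = 185024, Σxy = 16008
nΣxy − ΣxΣy = 80040 − 80640 = -600
nΣx² − (Σx)² = 7320 − 7056 = 264; nΣy² − (Σy)² = 925120 − 921600 = 3520
r = -600 / √(264 × 3520) = -600 / 963.9917 ≈ -0.622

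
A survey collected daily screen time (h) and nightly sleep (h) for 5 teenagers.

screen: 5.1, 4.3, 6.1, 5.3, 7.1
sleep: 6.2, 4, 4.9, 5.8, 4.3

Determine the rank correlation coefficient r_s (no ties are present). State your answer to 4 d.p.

0.0000

Rank screen: 2, 1, 4, 3, 5
Rank sleep: 5, 1, 3, 4, 2
d = rank(screen) − rank(sleep): -3, 0, 1, -1, 3; Σd² = 20
ρ = 1 − 6Σd² / [n(n²−1)] = 1 − 6×20 / (5×24) = 1 − 120/120 ≈ 0.0000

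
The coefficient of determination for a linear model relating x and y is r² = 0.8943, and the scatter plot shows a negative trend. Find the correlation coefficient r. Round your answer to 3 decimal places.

|r| = √0.8943 = 0.946
The association is negative, so r = −0.946.

-0.946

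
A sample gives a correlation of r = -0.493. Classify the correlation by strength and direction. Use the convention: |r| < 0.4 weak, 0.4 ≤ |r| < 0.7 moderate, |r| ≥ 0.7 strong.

moderate negative

r = -0.493 < 0 so the relationship is negative.
|r| = 0.493, which falls in the moderate range.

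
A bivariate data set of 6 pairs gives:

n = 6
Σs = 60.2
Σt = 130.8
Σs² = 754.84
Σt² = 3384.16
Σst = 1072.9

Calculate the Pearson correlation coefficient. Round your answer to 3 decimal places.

-0.845

r = (nΣst − ΣsΣt) / √[(nΣs² − (Σs)²)(nΣt² − (Σt)²)]
Numerator: 6×1072.9 − 60.2×130.8 = -1436.76
Denominator: √[(4529.04 − 3624.04)(20304.96 − 17108.64)] = √[905 × 3196.32] = 1700.7850
r = -1436.76 / 1700.7850 ≈ -0.845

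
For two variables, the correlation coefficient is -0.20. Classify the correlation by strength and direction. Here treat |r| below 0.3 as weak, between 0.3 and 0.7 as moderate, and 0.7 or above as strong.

r = -0.20 < 0 so the relationship is negative.
|r| = 0.20, which falls in the weak range.

weak negative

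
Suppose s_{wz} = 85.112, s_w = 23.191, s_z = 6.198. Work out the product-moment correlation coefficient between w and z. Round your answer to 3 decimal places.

0.592

r = Cov(w,z) / (s_w · s_z) = 85.112 / (23.191 × 6.198)
  = 85.112 / 143.7378 ≈ 0.592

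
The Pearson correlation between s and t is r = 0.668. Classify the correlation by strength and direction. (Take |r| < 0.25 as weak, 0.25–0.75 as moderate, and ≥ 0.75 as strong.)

r = 0.668 > 0 so the relationship is positive.
|r| = 0.668, which falls in the moderate range.

moderate positive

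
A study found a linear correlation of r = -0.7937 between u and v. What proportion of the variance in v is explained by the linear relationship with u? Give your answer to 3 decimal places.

0.630

r² = (-0.7937)² = 0.630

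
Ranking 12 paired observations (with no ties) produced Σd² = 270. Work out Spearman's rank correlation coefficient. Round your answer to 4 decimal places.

0.0559

ρ = 1 − 6Σd² / [n(n²−1)] = 1 − 6×270 / (12×143)
  = 1 − 1620/1716 = 1 − 0.94406 ≈ 0.0559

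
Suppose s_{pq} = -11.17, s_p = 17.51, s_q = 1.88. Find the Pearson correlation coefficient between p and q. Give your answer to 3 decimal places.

-0.339

r = Cov(p,q) / (s_p · s_q) = -11.17 / (17.51 × 1.88)
  = -11.17 / 32.9188 ≈ -0.339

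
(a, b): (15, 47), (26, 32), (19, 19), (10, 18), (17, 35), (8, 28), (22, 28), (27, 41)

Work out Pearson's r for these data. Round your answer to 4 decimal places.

0.3208

n = 8, Σa = 144, Σb = 248, Σa² = 2928, Σb² = 8392, Σab = 4620
nΣab − ΣaΣb = 36960 − 35712 = 1248
nΣa² − (Σa)² = 23424 − 20736 = 2688; nΣb² − (Σb)² = 67136 − 61504 = 5632
r = 1248 / √(2688 × 5632) = 1248 / 3890.8631 ≈ 0.3208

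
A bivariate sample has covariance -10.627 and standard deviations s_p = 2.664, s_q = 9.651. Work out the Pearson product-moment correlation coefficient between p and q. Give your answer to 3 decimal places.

r = Cov(p,q) / (s_p · s_q) = -10.627 / (2.664 × 9.651)
  = -10.627 / 25.7103 ≈ -0.413

-0.413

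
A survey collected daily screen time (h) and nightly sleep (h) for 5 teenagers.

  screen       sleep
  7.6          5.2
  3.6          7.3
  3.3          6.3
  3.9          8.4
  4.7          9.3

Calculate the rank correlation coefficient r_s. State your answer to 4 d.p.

0.0000

Rank screen: 5, 2, 1, 3, 4
Rank sleep: 1, 3, 2, 4, 5
d = rank(screen) − rank(sleep): 4, -1, -1, -1, -1; Σd² = 20
ρ = 1 − 6Σd² / [n(n²−1)] = 1 − 6×20 / (5×24) = 1 − 120/120 ≈ 0.0000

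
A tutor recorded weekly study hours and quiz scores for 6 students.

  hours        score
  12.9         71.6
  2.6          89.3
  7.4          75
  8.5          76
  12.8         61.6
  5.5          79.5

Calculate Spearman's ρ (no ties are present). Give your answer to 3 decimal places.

-0.886

Rank hours: 6, 1, 3, 4, 5, 2
Rank score: 2, 6, 3, 4, 1, 5
d = rank(hours) − rank(score): 4, -5, 0, 0, 4, -3; Σd² = 66
ρ = 1 − 6Σd² / [n(n²−1)] = 1 − 6×66 / (6×35) = 1 − 396/210 ≈ -0.886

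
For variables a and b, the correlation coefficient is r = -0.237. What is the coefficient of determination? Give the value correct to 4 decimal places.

0.0562

r² = (-0.237)² = 0.0562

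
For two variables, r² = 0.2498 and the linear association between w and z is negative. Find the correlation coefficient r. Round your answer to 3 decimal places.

|r| = √0.2498 = 0.500
The association is negative, so r = −0.500.

-0.500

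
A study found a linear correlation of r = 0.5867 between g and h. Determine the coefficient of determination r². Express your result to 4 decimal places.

r² = (0.5867)² = 0.3442

0.3442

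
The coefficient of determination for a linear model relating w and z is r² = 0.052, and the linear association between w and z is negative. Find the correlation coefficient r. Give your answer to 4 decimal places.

-0.2280

|r| = √0.052 = 0.2280
The association is negative, so r = −0.2280.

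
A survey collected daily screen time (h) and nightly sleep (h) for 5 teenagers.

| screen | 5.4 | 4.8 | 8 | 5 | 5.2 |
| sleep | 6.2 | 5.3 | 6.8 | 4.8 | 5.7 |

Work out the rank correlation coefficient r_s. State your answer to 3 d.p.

Rank screen: 4, 1, 5, 2, 3
Rank sleep: 4, 2, 5, 1, 3
d = rank(screen) − rank(sleep): 0, -1, 0, 1, 0; Σd² = 2
ρ = 1 − 6Σd² / [n(n²−1)] = 1 − 6×2 / (5×24) = 1 − 12/120 ≈ 0.900

0.900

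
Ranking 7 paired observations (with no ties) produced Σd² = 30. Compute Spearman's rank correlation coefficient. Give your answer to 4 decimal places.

0.4643

ρ = 1 − 6Σd² / [n(n²−1)] = 1 − 6×30 / (7×48)
  = 1 − 180/336 = 1 − 0.53571 ≈ 0.4643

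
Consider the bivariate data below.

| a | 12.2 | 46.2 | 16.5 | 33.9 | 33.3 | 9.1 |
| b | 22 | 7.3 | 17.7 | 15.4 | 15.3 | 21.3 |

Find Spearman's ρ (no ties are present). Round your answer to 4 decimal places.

Rank a: 2, 6, 3, 5, 4, 1
Rank b: 6, 1, 4, 3, 2, 5
d = rank(a) − rank(b): -4, 5, -1, 2, 2, -4; Σd² = 66
ρ = 1 − 6Σd² / [n(n²−1)] = 1 − 6×66 / (6×35) = 1 − 396/210 ≈ -0.8857

-0.8857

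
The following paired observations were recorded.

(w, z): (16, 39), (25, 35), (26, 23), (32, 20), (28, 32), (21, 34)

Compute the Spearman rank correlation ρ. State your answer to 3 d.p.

Rank w: 1, 3, 4, 6, 5, 2
Rank z: 6, 5, 2, 1, 3, 4
d = rank(w) − rank(z): -5, -2, 2, 5, 2, -2; Σd² = 66
ρ = 1 − 6Σd² / [n(n²−1)] = 1 − 6×66 / (6×35) = 1 − 396/210 ≈ -0.886

-0.886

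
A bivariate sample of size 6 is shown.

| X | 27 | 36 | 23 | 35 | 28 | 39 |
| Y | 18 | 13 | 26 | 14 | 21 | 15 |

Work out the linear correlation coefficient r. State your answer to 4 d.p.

-0.8933

n = 6, ΣX = 188, ΣY = 107, ΣX² = 6084, ΣY² = 2031, ΣXY = 3215
nΣXY − ΣXΣY = 19290 − 20116 = -826
nΣX² − (ΣX)² = 36504 − 35344 = 1160; nΣY² − (ΣY)² = 12186 − 11449 = 737
r = -826 / √(1160 × 737) = -826 / 924.6188 ≈ -0.8933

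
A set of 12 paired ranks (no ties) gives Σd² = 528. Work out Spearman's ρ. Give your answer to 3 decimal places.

-0.846

ρ = 1 − 6Σd² / [n(n²−1)] = 1 − 6×528 / (12×143)
  = 1 − 3168/1716 = 1 − 1.8462 ≈ -0.846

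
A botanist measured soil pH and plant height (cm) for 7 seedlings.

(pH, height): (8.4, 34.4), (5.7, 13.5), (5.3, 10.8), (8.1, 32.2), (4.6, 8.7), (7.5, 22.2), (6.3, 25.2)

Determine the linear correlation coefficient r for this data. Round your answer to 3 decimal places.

0.943

n = 7, Σx = 45.9, Σy = 147, Σx² = 313.85, Σy² = 3722.66, Σxy = 1049.25
nΣxy − ΣxΣy = 7344.75 − 6747.3 = 597.45
nΣx² − (Σx)² = 2196.95 − 2106.81 = 90.14; nΣy² − (Σy)² = 26058.62 − 21609 = 4449.62
r = 597.45 / √(90.14 × 4449.62) = 597.45 / 633.3157 ≈ 0.943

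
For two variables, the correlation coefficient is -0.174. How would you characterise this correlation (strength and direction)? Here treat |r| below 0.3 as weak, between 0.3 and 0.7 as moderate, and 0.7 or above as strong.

r = -0.174 < 0 so the relationship is negative.
|r| = 0.174, which falls in the weak range.

weak negative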